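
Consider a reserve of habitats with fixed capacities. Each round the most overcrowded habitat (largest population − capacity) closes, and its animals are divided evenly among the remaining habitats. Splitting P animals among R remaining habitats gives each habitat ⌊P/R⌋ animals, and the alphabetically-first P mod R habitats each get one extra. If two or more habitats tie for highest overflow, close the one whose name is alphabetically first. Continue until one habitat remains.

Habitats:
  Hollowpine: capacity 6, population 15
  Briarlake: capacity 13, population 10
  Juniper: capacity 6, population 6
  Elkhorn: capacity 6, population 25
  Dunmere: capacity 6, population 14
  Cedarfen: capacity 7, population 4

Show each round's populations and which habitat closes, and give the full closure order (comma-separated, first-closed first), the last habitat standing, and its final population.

Closure order: Elkhorn, Hollowpine, Dunmere, Juniper, Briarlake
Last habitat: Cedarfen with 74 animals

Round 1: Briarlake=10 Cedarfen=4 Dunmere=14 Elkhorn=25 Hollowpine=15 Juniper=6 → close Elkhorn (overflow 19)
  25÷5 = 5 each, +1 to first 0
Round 2: Briarlake=15 Cedarfen=9 Dunmere=19 Hollowpine=20 Juniper=11 → close Hollowpine (overflow 14)
  20÷4 = 5 each, +1 to first 0
Round 3: Briarlake=20 Cedarfen=14 Dunmere=24 Juniper=16 → close Dunmere (overflow 18)
  24÷3 = 8 each, +1 to first 0
Round 4: Briarlake=28 Cedarfen=22 Juniper=24 → close Juniper (overflow 18)
  24÷2 = 12 each, +1 to first 0
Round 5: Briarlake=40 Cedarfen=34 → close Briarlake (overflow 27)
  40÷1 = 40 each, +1 to first 0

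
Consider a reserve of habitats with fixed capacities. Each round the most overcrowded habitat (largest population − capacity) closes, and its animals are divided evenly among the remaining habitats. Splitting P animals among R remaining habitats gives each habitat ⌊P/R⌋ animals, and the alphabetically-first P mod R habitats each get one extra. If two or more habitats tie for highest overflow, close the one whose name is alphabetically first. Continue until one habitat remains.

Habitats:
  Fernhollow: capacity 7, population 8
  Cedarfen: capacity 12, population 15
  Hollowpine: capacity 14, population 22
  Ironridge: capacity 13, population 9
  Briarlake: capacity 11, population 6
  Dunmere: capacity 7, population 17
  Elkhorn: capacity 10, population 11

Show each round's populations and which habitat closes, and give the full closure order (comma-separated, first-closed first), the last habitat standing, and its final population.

Closure order: Dunmere, Hollowpine, Cedarfen, Elkhorn, Fernhollow, Briarlake
Last habitat: Ironridge with 88 animals

Round 1: Briarlake=6 Cedarfen=15 Dunmere=17 Elkhorn=11 Fernhollow=8 Hollowpine=22 Ironridge=9 → close Dunmere (overflow 10)
  17÷6 = 2 each, +1 to first 5
Round 2: Briarlake=9 Cedarfen=18 Elkhorn=14 Fernhollow=11 Hollowpine=25 Ironridge=11 → close Hollowpine (overflow 11)
  25÷5 = 5 each, +1 to first 0
Round 3: Briarlake=14 Cedarfen=23 Elkhorn=19 Fernhollow=16 Ironridge=16 → close Cedarfen (overflow 11)
  23÷4 = 5 each, +1 to first 3
Round 4: Briarlake=20 Elkhorn=25 Fernhollow=22 Ironridge=21 → close Elkhorn (overflow 15)
  25÷3 = 8 each, +1 to first 1
Round 5: Briarlake=29 Fernhollow=30 Ironridge=29 → close Fernhollow (overflow 23)
  30÷2 = 15 each, +1 to first 0
Round 6: Briarlake=44 Ironridge=44 → close Briarlake (overflow 33)
  44÷1 = 44 each, +1 to first 0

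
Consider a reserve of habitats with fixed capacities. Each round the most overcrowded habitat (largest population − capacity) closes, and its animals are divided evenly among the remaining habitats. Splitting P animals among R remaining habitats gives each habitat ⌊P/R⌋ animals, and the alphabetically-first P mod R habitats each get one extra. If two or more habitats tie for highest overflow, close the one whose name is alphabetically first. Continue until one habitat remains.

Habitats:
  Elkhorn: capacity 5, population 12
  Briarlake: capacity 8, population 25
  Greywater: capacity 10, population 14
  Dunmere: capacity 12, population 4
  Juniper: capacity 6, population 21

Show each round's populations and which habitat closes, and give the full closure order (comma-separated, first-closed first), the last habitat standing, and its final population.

Closure order: Briarlake, Juniper, Elkhorn, Greywater
Last habitat: Dunmere with 76 animals

Round 1: Briarlake=25 Dunmere=4 Elkhorn=12 Greywater=14 Juniper=21 → close Briarlake (overflow 17)
  25÷4 = 6 each, +1 to first 1
Round 2: Dunmere=11 Elkhorn=18 Greywater=20 Juniper=27 → close Juniper (overflow 21)
  27÷3 = 9 each, +1 to first 0
Round 3: Dunmere=20 Elkhorn=27 Greywater=29 → close Elkhorn (overflow 22)
  27÷2 = 13 each, +1 to first 1
Round 4: Dunmere=34 Greywater=42 → close Greywater (overflow 32)
  42÷1 = 42 each, +1 to first 0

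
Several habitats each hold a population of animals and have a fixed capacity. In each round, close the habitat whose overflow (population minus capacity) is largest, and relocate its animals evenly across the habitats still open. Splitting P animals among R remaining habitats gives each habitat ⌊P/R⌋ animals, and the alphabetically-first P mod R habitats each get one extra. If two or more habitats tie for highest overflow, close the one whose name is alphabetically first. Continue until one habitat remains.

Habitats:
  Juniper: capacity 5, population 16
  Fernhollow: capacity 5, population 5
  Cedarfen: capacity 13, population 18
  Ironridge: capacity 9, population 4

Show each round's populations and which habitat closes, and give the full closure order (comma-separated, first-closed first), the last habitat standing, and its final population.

Round 1: Cedarfen=18 Fernhollow=5 Ironridge=4 Juniper=16 → close Juniper (overflow 11)
  16÷3 = 5 each, +1 to first 1
Round 2: Cedarfen=24 Fernhollow=10 Ironridge=9 → close Cedarfen (overflow 11)
  24÷2 = 12 each, +1 to first 0
Round 3: Fernhollow=22 Ironridge=21 → close Fernhollow (overflow 17)
  22÷1 = 22 each, +1 to first 0

Closure order: Juniper, Cedarfen, Fernhollow
Last habitat: Ironridge with 43 animals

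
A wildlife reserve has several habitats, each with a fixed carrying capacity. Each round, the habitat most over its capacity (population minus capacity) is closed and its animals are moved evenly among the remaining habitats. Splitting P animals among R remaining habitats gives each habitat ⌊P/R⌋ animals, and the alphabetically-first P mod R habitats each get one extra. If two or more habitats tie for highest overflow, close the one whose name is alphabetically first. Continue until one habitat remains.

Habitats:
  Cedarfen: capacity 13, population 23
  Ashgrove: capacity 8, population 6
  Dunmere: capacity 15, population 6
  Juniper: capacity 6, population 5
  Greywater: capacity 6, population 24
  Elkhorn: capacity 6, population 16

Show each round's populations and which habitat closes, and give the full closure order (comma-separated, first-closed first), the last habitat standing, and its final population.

Round 1: Ashgrove=6 Cedarfen=23 Dunmere=6 Elkhorn=16 Greywater=24 Juniper=5 → close Greywater (overflow 18)
  24÷5 = 4 each, +1 to first 4
Round 2: Ashgrove=11 Cedarfen=28 Dunmere=11 Elkhorn=21 Juniper=9 → close Cedarfen (overflow 15)
  28÷4 = 7 each, +1 to first 0
Round 3: Ashgrove=18 Dunmere=18 Elkhorn=28 Juniper=16 → close Elkhorn (overflow 22)
  28÷3 = 9 each, +1 to first 1
Round 4: Ashgrove=28 Dunmere=27 Juniper=25 → close Ashgrove (overflow 20)
  28÷2 = 14 each, +1 to first 0
Round 5: Dunmere=41 Juniper=39 → close Juniper (overflow 33)
  39÷1 = 39 each, +1 to first 0

Closure order: Greywater, Cedarfen, Elkhorn, Ashgrove, Juniper
Last habitat: Dunmere with 80 animals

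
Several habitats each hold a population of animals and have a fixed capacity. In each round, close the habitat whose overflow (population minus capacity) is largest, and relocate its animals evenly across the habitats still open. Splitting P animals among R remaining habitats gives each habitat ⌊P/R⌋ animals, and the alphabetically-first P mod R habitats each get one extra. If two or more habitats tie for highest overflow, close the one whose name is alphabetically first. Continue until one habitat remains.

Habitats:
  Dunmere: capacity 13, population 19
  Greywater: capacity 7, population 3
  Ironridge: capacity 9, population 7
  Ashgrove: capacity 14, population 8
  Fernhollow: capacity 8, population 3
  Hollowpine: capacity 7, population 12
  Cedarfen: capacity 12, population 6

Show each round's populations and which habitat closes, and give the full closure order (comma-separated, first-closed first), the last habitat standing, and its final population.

Round 1: Ashgrove=8 Cedarfen=6 Dunmere=19 Fernhollow=3 Greywater=3 Hollowpine=12 Ironridge=7 → close Dunmere (overflow 6)
  19÷6 = 3 each, +1 to first 1
Round 2: Ashgrove=12 Cedarfen=9 Fernhollow=6 Greywater=6 Hollowpine=15 Ironridge=10 → close Hollowpine (overflow 8)
  15÷5 = 3 each, +1 to first 0
Round 3: Ashgrove=15 Cedarfen=12 Fernhollow=9 Greywater=9 Ironridge=13 → close Ironridge (overflow 4)
  13÷4 = 3 each, +1 to first 1
Round 4: Ashgrove=19 Cedarfen=15 Fernhollow=12 Greywater=12 → close Ashgrove (overflow 5)
  19÷3 = 6 each, +1 to first 1
Round 5: Cedarfen=22 Fernhollow=18 Greywater=18 → close Greywater (overflow 11)
  18÷2 = 9 each, +1 to first 0
Round 6: Cedarfen=31 Fernhollow=27 → close Cedarfen (overflow 19)
  31÷1 = 31 each, +1 to first 0

Closure order: Dunmere, Hollowpine, Ironridge, Ashgrove, Greywater, Cedarfen
Last habitat: Fernhollow with 58 animals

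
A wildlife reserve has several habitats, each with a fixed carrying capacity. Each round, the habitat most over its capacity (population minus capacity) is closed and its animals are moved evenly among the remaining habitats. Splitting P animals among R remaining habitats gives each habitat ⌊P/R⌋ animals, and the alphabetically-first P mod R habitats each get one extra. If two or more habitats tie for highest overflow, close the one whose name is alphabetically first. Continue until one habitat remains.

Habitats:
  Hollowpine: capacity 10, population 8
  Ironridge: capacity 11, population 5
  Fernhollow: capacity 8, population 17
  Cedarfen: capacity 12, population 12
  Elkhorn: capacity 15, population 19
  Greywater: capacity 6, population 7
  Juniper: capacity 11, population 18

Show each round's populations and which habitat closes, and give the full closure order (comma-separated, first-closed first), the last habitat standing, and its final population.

Round 1: Cedarfen=12 Elkhorn=19 Fernhollow=17 Greywater=7 Hollowpine=8 Ironridge=5 Juniper=18 → close Fernhollow (overflow 9)
  17÷6 = 2 each, +1 to first 5
Round 2: Cedarfen=15 Elkhorn=22 Greywater=10 Hollowpine=11 Ironridge=8 Juniper=20 → close Juniper (overflow 9)
  20÷5 = 4 each, +1 to first 0
Round 3: Cedarfen=19 Elkhorn=26 Greywater=14 Hollowpine=15 Ironridge=12 → close Elkhorn (overflow 11)
  26÷4 = 6 each, +1 to first 2
Round 4: Cedarfen=26 Greywater=21 Hollowpine=21 Ironridge=18 → close Greywater (overflow 15)
  21÷3 = 7 each, +1 to first 0
Round 5: Cedarfen=33 Hollowpine=28 Ironridge=25 → close Cedarfen (overflow 21)
  33÷2 = 16 each, +1 to first 1
Round 6: Hollowpine=45 Ironridge=41 → close Hollowpine (overflow 35)
  45÷1 = 45 each, +1 to first 0

Closure order: Fernhollow, Juniper, Elkhorn, Greywater, Cedarfen, Hollowpine
Last habitat: Ironridge with 86 animals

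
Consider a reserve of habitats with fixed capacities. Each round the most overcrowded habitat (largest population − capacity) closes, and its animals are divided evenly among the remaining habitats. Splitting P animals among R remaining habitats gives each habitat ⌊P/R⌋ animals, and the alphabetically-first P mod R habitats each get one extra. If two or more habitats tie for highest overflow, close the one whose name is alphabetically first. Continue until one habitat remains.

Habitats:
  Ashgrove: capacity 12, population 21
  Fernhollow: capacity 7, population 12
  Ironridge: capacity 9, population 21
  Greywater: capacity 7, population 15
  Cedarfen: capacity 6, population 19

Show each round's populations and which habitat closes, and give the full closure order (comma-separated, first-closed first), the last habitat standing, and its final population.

Closure order: Cedarfen, Ironridge, Ashgrove, Greywater
Last habitat: Fernhollow with 88 animals

Round 1: Ashgrove=21 Cedarfen=19 Fernhollow=12 Greywater=15 Ironridge=21 → close Cedarfen (overflow 13)
  19÷4 = 4 each, +1 to first 3
Round 2: Ashgrove=26 Fernhollow=17 Greywater=20 Ironridge=25 → close Ironridge (overflow 16)
  25÷3 = 8 each, +1 to first 1
Round 3: Ashgrove=35 Fernhollow=25 Greywater=28 → close Ashgrove (overflow 23)
  35÷2 = 17 each, +1 to first 1
Round 4: Fernhollow=43 Greywater=45 → close Greywater (overflow 38)
  45÷1 = 45 each, +1 to first 0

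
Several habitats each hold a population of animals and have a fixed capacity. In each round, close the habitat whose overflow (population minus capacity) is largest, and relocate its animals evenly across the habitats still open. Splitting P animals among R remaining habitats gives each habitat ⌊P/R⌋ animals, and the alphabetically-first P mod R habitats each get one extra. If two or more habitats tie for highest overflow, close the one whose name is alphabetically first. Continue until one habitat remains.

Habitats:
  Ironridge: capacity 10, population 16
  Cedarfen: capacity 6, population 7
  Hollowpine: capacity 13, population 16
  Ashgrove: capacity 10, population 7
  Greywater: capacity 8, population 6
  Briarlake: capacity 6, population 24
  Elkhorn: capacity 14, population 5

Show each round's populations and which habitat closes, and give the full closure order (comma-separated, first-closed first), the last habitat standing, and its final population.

Round 1: Ashgrove=7 Briarlake=24 Cedarfen=7 Elkhorn=5 Greywater=6 Hollowpine=16 Ironridge=16 → close Briarlake (overflow 18)
  24÷6 = 4 each, +1 to first 0
Round 2: Ashgrove=11 Cedarfen=11 Elkhorn=9 Greywater=10 Hollowpine=20 Ironridge=20 → close Ironridge (overflow 10)
  20÷5 = 4 each, +1 to first 0
Round 3: Ashgrove=15 Cedarfen=15 Elkhorn=13 Greywater=14 Hollowpine=24 → close Hollowpine (overflow 11)
  24÷4 = 6 each, +1 to first 0
Round 4: Ashgrove=21 Cedarfen=21 Elkhorn=19 Greywater=20 → close Cedarfen (overflow 15)
  21÷3 = 7 each, +1 to first 0
Round 5: Ashgrove=28 Elkhorn=26 Greywater=27 → close Greywater (overflow 19)
  27÷2 = 13 each, +1 to first 1
Round 6: Ashgrove=42 Elkhorn=39 → close Ashgrove (overflow 32)
  42÷1 = 42 each, +1 to first 0

Closure order: Briarlake, Ironridge, Hollowpine, Cedarfen, Greywater, Ashgrove
Last habitat: Elkhorn with 81 animals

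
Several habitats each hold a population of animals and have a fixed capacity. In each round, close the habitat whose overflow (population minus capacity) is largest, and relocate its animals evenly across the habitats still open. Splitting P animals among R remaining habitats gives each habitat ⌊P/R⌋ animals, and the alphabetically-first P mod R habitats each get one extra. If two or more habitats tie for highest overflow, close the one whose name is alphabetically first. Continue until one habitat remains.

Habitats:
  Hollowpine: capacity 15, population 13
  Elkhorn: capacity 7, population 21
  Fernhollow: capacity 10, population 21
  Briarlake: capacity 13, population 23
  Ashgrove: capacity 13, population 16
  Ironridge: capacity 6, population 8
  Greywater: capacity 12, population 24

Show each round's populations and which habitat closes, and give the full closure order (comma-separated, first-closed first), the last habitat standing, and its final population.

Closure order: Elkhorn, Fernhollow, Greywater, Briarlake, Ashgrove, Ironridge
Last habitat: Hollowpine with 126 animals

Round 1: Ashgrove=16 Briarlake=23 Elkhorn=21 Fernhollow=21 Greywater=24 Hollowpine=13 Ironridge=8 → close Elkhorn (overflow 14)
  21÷6 = 3 each, +1 to first 3
Round 2: Ashgrove=20 Briarlake=27 Fernhollow=25 Greywater=27 Hollowpine=16 Ironridge=11 → close Fernhollow (overflow 15)
  25÷5 = 5 each, +1 to first 0
Round 3: Ashgrove=25 Briarlake=32 Greywater=32 Hollowpine=21 Ironridge=16 → close Greywater (overflow 20)
  32÷4 = 8 each, +1 to first 0
Round 4: Ashgrove=33 Briarlake=40 Hollowpine=29 Ironridge=24 → close Briarlake (overflow 27)
  40÷3 = 13 each, +1 to first 1
Round 5: Ashgrove=47 Hollowpine=42 Ironridge=37 → close Ashgrove (overflow 34)
  47÷2 = 23 each, +1 to first 1
Round 6: Hollowpine=66 Ironridge=60 → close Ironridge (overflow 54)
  60÷1 = 60 each, +1 to first 0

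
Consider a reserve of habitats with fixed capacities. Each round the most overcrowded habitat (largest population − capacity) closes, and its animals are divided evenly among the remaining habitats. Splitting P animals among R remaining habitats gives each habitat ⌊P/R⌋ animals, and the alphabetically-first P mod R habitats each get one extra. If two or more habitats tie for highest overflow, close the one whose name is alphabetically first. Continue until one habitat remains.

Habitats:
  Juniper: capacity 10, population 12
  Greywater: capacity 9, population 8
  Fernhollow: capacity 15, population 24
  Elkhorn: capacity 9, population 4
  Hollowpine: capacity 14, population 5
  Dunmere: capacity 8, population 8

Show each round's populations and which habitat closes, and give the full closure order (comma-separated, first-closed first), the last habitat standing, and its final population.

Round 1: Dunmere=8 Elkhorn=4 Fernhollow=24 Greywater=8 Hollowpine=5 Juniper=12 → close Fernhollow (overflow 9)
  24÷5 = 4 each, +1 to first 4
Round 2: Dunmere=13 Elkhorn=9 Greywater=13 Hollowpine=10 Juniper=16 → close Juniper (overflow 6)
  16÷4 = 4 each, +1 to first 0
Round 3: Dunmere=17 Elkhorn=13 Greywater=17 Hollowpine=14 → close Dunmere (overflow 9)
  17÷3 = 5 each, +1 to first 2
Round 4: Elkhorn=19 Greywater=23 Hollowpine=19 → close Greywater (overflow 14)
  23÷2 = 11 each, +1 to first 1
Round 5: Elkhorn=31 Hollowpine=30 → close Elkhorn (overflow 22)
  31÷1 = 31 each, +1 to first 0

Closure order: Fernhollow, Juniper, Dunmere, Greywater, Elkhorn
Last habitat: Hollowpine with 61 animals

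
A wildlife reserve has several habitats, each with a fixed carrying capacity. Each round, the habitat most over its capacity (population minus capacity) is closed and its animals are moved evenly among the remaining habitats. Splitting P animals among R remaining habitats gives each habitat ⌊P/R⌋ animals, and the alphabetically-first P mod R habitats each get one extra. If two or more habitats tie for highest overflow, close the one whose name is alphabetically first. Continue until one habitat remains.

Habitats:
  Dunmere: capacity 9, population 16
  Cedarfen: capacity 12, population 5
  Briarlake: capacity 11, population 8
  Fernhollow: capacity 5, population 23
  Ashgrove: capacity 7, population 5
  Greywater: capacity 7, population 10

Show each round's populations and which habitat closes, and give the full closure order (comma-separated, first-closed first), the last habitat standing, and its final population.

Round 1: Ashgrove=5 Briarlake=8 Cedarfen=5 Dunmere=16 Fernhollow=23 Greywater=10 → close Fernhollow (overflow 18)
  23÷5 = 4 each, +1 to first 3
Round 2: Ashgrove=10 Briarlake=13 Cedarfen=10 Dunmere=20 Greywater=14 → close Dunmere (overflow 11)
  20÷4 = 5 each, +1 to first 0
Round 3: Ashgrove=15 Briarlake=18 Cedarfen=15 Greywater=19 → close Greywater (overflow 12)
  19÷3 = 6 each, +1 to first 1
Round 4: Ashgrove=22 Briarlake=24 Cedarfen=21 → close Ashgrove (overflow 15)
  22÷2 = 11 each, +1 to first 0
Round 5: Briarlake=35 Cedarfen=32 → close Briarlake (overflow 24)
  35÷1 = 35 each, +1 to first 0

Closure order: Fernhollow, Dunmere, Greywater, Ashgrove, Briarlake
Last habitat: Cedarfen with 67 animals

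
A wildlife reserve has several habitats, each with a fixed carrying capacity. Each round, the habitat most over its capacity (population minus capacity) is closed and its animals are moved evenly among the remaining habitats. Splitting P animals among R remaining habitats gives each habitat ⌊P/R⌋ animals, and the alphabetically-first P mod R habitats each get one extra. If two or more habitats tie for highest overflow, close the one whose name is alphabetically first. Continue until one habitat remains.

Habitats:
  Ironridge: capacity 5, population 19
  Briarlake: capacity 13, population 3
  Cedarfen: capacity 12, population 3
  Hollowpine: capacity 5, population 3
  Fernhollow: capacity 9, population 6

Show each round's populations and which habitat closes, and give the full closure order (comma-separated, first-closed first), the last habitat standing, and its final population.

Round 1: Briarlake=3 Cedarfen=3 Fernhollow=6 Hollowpine=3 Ironridge=19 → close Ironridge (overflow 14)
  19÷4 = 4 each, +1 to first 3
Round 2: Briarlake=8 Cedarfen=8 Fernhollow=11 Hollowpine=7 → close Fernhollow (overflow 2)
  11÷3 = 3 each, +1 to first 2
Round 3: Briarlake=12 Cedarfen=12 Hollowpine=10 → close Hollowpine (overflow 5)
  10÷2 = 5 each, +1 to first 0
Round 4: Briarlake=17 Cedarfen=17 → close Cedarfen (overflow 5)
  17÷1 = 17 each, +1 to first 0

Closure order: Ironridge, Fernhollow, Hollowpine, Cedarfen
Last habitat: Briarlake with 34 animals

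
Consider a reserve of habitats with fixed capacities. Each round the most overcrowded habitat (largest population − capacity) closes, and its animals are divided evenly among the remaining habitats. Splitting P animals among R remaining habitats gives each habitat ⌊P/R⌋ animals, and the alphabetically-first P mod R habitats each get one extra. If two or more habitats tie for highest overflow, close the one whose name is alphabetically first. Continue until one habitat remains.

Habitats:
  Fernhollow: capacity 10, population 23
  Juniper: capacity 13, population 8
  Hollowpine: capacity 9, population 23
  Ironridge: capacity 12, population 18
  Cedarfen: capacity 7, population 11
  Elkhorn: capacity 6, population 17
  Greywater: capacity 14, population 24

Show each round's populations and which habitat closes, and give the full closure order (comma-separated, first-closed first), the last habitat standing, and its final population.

Closure order: Hollowpine, Fernhollow, Elkhorn, Greywater, Cedarfen, Ironridge
Last habitat: Juniper with 124 animals

Round 1: Cedarfen=11 Elkhorn=17 Fernhollow=23 Greywater=24 Hollowpine=23 Ironridge=18 Juniper=8 → close Hollowpine (overflow 14)
  23÷6 = 3 each, +1 to first 5
Round 2: Cedarfen=15 Elkhorn=21 Fernhollow=27 Greywater=28 Ironridge=22 Juniper=11 → close Fernhollow (overflow 17)
  27÷5 = 5 each, +1 to first 2
Round 3: Cedarfen=21 Elkhorn=27 Greywater=33 Ironridge=27 Juniper=16 → close Elkhorn (overflow 21)
  27÷4 = 6 each, +1 to first 3
Round 4: Cedarfen=28 Greywater=40 Ironridge=34 Juniper=22 → close Greywater (overflow 26)
  40÷3 = 13 each, +1 to first 1
Round 5: Cedarfen=42 Ironridge=47 Juniper=35 → close Cedarfen (overflow 35)
  42÷2 = 21 each, +1 to first 0
Round 6: Ironridge=68 Juniper=56 → close Ironridge (overflow 56)
  68÷1 = 68 each, +1 to first 0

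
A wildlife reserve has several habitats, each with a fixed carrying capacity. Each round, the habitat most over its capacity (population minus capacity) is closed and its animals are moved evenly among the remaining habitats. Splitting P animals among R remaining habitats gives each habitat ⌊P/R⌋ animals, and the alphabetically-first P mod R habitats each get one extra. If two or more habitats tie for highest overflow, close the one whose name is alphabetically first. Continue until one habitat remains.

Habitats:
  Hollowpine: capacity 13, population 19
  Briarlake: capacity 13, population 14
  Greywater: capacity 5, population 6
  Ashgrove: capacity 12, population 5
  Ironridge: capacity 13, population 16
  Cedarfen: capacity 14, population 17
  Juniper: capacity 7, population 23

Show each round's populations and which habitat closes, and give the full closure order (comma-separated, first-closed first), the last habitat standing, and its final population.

Round 1: Ashgrove=5 Briarlake=14 Cedarfen=17 Greywater=6 Hollowpine=19 Ironridge=16 Juniper=23 → close Juniper (overflow 16)
  23÷6 = 3 each, +1 to first 5
Round 2: Ashgrove=9 Briarlake=18 Cedarfen=21 Greywater=10 Hollowpine=23 Ironridge=19 → close Hollowpine (overflow 10)
  23÷5 = 4 each, +1 to first 3
Round 3: Ashgrove=14 Briarlake=23 Cedarfen=26 Greywater=14 Ironridge=23 → close Cedarfen (overflow 12)
  26÷4 = 6 each, +1 to first 2
Round 4: Ashgrove=21 Briarlake=30 Greywater=20 Ironridge=29 → close Briarlake (overflow 17)
  30÷3 = 10 each, +1 to first 0
Round 5: Ashgrove=31 Greywater=30 Ironridge=39 → close Ironridge (overflow 26)
  39÷2 = 19 each, +1 to first 1
Round 6: Ashgrove=51 Greywater=49 → close Greywater (overflow 44)
  49÷1 = 49 each, +1 to first 0

Closure order: Juniper, Hollowpine, Cedarfen, Briarlake, Ironridge, Greywater
Last habitat: Ashgrove with 100 animals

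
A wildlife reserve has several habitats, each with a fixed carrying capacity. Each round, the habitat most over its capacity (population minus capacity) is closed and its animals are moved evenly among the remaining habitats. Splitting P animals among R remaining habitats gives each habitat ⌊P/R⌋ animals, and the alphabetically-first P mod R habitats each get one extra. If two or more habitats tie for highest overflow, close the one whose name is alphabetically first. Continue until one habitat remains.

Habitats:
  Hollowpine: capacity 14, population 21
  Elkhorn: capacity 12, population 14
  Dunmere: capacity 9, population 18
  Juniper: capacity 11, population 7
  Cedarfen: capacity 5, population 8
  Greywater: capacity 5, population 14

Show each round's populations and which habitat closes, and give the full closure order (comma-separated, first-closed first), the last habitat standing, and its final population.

Round 1: Cedarfen=8 Dunmere=18 Elkhorn=14 Greywater=14 Hollowpine=21 Juniper=7 → close Dunmere (overflow 9)
  18÷5 = 3 each, +1 to first 3
Round 2: Cedarfen=12 Elkhorn=18 Greywater=18 Hollowpine=24 Juniper=10 → close Greywater (overflow 13)
  18÷4 = 4 each, +1 to first 2
Round 3: Cedarfen=17 Elkhorn=23 Hollowpine=28 Juniper=14 → close Hollowpine (overflow 14)
  28÷3 = 9 each, +1 to first 1
Round 4: Cedarfen=27 Elkhorn=32 Juniper=23 → close Cedarfen (overflow 22)
  27÷2 = 13 each, +1 to first 1
Round 5: Elkhorn=46 Juniper=36 → close Elkhorn (overflow 34)
  46÷1 = 46 each, +1 to first 0

Closure order: Dunmere, Greywater, Hollowpine, Cedarfen, Elkhorn
Last habitat: Juniper with 82 animals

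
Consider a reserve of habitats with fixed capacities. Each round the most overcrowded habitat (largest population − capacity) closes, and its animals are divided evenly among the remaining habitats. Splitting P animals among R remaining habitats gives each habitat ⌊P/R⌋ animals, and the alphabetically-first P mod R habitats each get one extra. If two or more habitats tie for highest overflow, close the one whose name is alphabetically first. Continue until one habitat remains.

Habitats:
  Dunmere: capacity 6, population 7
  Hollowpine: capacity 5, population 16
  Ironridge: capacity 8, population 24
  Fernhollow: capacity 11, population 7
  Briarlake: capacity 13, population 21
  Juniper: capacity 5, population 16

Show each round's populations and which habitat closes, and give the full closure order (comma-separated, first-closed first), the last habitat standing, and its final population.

Round 1: Briarlake=21 Dunmere=7 Fernhollow=7 Hollowpine=16 Ironridge=24 Juniper=16 → close Ironridge (overflow 16)
  24÷5 = 4 each, +1 to first 4
Round 2: Briarlake=26 Dunmere=12 Fernhollow=12 Hollowpine=21 Juniper=20 → close Hollowpine (overflow 16)
  21÷4 = 5 each, +1 to first 1
Round 3: Briarlake=32 Dunmere=17 Fernhollow=17 Juniper=25 → close Juniper (overflow 20)
  25÷3 = 8 each, +1 to first 1
Round 4: Briarlake=41 Dunmere=25 Fernhollow=25 → close Briarlake (overflow 28)
  41÷2 = 20 each, +1 to first 1
Round 5: Dunmere=46 Fernhollow=45 → close Dunmere (overflow 40)
  46÷1 = 46 each, +1 to first 0

Closure order: Ironridge, Hollowpine, Juniper, Briarlake, Dunmere
Last habitat: Fernhollow with 91 animals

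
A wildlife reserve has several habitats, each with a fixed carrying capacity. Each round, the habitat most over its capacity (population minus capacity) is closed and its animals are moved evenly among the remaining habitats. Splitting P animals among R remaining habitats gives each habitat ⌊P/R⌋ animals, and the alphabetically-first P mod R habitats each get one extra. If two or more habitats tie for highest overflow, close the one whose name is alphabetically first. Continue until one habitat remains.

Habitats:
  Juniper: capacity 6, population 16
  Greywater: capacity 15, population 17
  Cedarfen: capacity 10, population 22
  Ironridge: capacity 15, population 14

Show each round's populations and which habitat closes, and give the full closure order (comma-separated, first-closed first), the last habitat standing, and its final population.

Round 1: Cedarfen=22 Greywater=17 Ironridge=14 Juniper=16 → close Cedarfen (overflow 12)
  22÷3 = 7 each, +1 to first 1
Round 2: Greywater=25 Ironridge=21 Juniper=23 → close Juniper (overflow 17)
  23÷2 = 11 each, +1 to first 1
Round 3: Greywater=37 Ironridge=32 → close Greywater (overflow 22)
  37÷1 = 37 each, +1 to first 0

Closure order: Cedarfen, Juniper, Greywater
Last habitat: Ironridge with 69 animals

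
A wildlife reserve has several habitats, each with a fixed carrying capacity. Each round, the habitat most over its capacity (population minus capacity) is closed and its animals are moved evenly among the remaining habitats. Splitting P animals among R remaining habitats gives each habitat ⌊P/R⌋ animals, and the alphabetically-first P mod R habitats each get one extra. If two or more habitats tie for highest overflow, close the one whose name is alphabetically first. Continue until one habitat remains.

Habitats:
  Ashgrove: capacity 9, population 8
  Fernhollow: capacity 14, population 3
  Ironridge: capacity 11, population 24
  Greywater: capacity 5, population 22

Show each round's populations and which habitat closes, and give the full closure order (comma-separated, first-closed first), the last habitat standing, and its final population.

Closure order: Greywater, Ironridge, Ashgrove
Last habitat: Fernhollow with 57 animals

Round 1: Ashgrove=8 Fernhollow=3 Greywater=22 Ironridge=24 → close Greywater (overflow 17)
  22÷3 = 7 each, +1 to first 1
Round 2: Ashgrove=16 Fernhollow=10 Ironridge=31 → close Ironridge (overflow 20)
  31÷2 = 15 each, +1 to first 1
Round 3: Ashgrove=32 Fernhollow=25 → close Ashgrove (overflow 23)
  32÷1 = 32 each, +1 to first 0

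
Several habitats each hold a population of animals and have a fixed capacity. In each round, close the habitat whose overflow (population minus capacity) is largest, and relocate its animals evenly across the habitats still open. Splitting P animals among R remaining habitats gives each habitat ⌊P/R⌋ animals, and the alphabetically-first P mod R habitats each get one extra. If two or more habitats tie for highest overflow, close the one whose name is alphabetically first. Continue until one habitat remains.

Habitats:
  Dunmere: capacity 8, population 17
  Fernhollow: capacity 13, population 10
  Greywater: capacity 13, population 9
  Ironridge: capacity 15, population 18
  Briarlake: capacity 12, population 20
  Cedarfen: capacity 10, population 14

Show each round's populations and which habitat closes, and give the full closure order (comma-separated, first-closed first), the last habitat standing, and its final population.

Round 1: Briarlake=20 Cedarfen=14 Dunmere=17 Fernhollow=10 Greywater=9 Ironridge=18 → close Dunmere (overflow 9)
  17÷5 = 3 each, +1 to first 2
Round 2: Briarlake=24 Cedarfen=18 Fernhollow=13 Greywater=12 Ironridge=21 → close Briarlake (overflow 12)
  24÷4 = 6 each, +1 to first 0
Round 3: Cedarfen=24 Fernhollow=19 Greywater=18 Ironridge=27 → close Cedarfen (overflow 14)
  24÷3 = 8 each, +1 to first 0
Round 4: Fernhollow=27 Greywater=26 Ironridge=35 → close Ironridge (overflow 20)
  35÷2 = 17 each, +1 to first 1
Round 5: Fernhollow=45 Greywater=43 → close Fernhollow (overflow 32)
  45÷1 = 45 each, +1 to first 0

Closure order: Dunmere, Briarlake, Cedarfen, Ironridge, Fernhollow
Last habitat: Greywater with 88 animals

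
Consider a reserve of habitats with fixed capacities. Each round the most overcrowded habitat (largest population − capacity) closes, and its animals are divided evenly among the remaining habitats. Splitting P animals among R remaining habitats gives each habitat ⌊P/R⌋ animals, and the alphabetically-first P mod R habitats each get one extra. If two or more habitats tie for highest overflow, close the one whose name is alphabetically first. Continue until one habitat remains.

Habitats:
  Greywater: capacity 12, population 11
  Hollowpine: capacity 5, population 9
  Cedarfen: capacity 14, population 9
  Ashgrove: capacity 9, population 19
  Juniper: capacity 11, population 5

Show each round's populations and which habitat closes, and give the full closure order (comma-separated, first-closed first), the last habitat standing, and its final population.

Round 1: Ashgrove=19 Cedarfen=9 Greywater=11 Hollowpine=9 Juniper=5 → close Ashgrove (overflow 10)
  19÷4 = 4 each, +1 to first 3
Round 2: Cedarfen=14 Greywater=16 Hollowpine=14 Juniper=9 → close Hollowpine (overflow 9)
  14÷3 = 4 each, +1 to first 2
Round 3: Cedarfen=19 Greywater=21 Juniper=13 → close Greywater (overflow 9)
  21÷2 = 10 each, +1 to first 1
Round 4: Cedarfen=30 Juniper=23 → close Cedarfen (overflow 16)
  30÷1 = 30 each, +1 to first 0

Closure order: Ashgrove, Hollowpine, Greywater, Cedarfen
Last habitat: Juniper with 53 animals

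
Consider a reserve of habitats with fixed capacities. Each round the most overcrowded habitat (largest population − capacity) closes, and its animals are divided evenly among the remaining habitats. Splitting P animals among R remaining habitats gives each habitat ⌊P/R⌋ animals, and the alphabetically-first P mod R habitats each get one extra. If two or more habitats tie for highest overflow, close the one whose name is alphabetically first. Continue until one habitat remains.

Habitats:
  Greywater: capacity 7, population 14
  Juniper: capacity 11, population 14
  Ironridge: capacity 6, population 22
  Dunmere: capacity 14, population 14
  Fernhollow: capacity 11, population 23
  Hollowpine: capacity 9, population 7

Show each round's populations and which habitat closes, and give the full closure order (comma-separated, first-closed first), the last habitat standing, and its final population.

Round 1: Dunmere=14 Fernhollow=23 Greywater=14 Hollowpine=7 Ironridge=22 Juniper=14 → close Ironridge (overflow 16)
  22÷5 = 4 each, +1 to first 2
Round 2: Dunmere=19 Fernhollow=28 Greywater=18 Hollowpine=11 Juniper=18 → close Fernhollow (overflow 17)
  28÷4 = 7 each, +1 to first 0
Round 3: Dunmere=26 Greywater=25 Hollowpine=18 Juniper=25 → close Greywater (overflow 18)
  25÷3 = 8 each, +1 to first 1
Round 4: Dunmere=35 Hollowpine=26 Juniper=33 → close Juniper (overflow 22)
  33÷2 = 16 each, +1 to first 1
Round 5: Dunmere=52 Hollowpine=42 → close Dunmere (overflow 38)
  52÷1 = 52 each, +1 to first 0

Closure order: Ironridge, Fernhollow, Greywater, Juniper, Dunmere
Last habitat: Hollowpine with 94 animals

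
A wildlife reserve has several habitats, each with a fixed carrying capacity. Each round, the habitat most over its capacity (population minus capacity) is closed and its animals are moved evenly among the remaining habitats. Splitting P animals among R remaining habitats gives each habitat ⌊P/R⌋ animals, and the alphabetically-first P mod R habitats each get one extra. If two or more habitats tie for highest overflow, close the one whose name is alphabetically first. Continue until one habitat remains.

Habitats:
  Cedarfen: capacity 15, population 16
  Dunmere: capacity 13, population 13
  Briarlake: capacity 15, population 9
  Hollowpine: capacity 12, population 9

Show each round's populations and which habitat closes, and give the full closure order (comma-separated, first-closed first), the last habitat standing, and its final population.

Closure order: Cedarfen, Dunmere, Hollowpine
Last habitat: Briarlake with 47 animals

Round 1: Briarlake=9 Cedarfen=16 Dunmere=13 Hollowpine=9 → close Cedarfen (overflow 1)
  16÷3 = 5 each, +1 to first 1
Round 2: Briarlake=15 Dunmere=18 Hollowpine=14 → close Dunmere (overflow 5)
  18÷2 = 9 each, +1 to first 0
Round 3: Briarlake=24 Hollowpine=23 → close Hollowpine (overflow 11)
  23÷1 = 23 each, +1 to first 0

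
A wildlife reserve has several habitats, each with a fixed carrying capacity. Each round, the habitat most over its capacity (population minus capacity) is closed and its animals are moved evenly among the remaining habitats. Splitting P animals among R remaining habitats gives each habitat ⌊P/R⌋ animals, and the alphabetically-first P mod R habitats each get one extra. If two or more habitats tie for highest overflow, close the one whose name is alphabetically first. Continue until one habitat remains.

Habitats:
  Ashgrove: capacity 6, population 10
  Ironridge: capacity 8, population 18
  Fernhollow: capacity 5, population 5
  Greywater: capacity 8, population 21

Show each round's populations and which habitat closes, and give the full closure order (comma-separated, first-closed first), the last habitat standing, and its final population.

Round 1: Ashgrove=10 Fernhollow=5 Greywater=21 Ironridge=18 → close Greywater (overflow 13)
  21÷3 = 7 each, +1 to first 0
Round 2: Ashgrove=17 Fernhollow=12 Ironridge=25 → close Ironridge (overflow 17)
  25÷2 = 12 each, +1 to first 1
Round 3: Ashgrove=30 Fernhollow=24 → close Ashgrove (overflow 24)
  30÷1 = 30 each, +1 to first 0

Closure order: Greywater, Ironridge, Ashgrove
Last habitat: Fernhollow with 54 animals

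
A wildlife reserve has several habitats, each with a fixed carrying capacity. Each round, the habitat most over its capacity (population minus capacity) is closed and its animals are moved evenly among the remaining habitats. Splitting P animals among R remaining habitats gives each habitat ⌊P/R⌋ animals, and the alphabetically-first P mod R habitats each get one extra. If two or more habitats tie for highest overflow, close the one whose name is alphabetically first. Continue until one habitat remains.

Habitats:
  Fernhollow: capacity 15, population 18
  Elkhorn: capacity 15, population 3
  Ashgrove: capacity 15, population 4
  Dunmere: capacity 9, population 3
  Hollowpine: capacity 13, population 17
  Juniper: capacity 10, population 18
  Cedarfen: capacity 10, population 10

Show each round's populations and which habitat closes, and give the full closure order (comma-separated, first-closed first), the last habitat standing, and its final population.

Round 1: Ashgrove=4 Cedarfen=10 Dunmere=3 Elkhorn=3 Fernhollow=18 Hollowpine=17 Juniper=18 → close Juniper (overflow 8)
  18÷6 = 3 each, +1 to first 0
Round 2: Ashgrove=7 Cedarfen=13 Dunmere=6 Elkhorn=6 Fernhollow=21 Hollowpine=20 → close Hollowpine (overflow 7)
  20÷5 = 4 each, +1 to first 0
Round 3: Ashgrove=11 Cedarfen=17 Dunmere=10 Elkhorn=10 Fernhollow=25 → close Fernhollow (overflow 10)
  25÷4 = 6 each, +1 to first 1
Round 4: Ashgrove=18 Cedarfen=23 Dunmere=16 Elkhorn=16 → close Cedarfen (overflow 13)
  23÷3 = 7 each, +1 to first 2
Round 5: Ashgrove=26 Dunmere=24 Elkhorn=23 → close Dunmere (overflow 15)
  24÷2 = 12 each, +1 to first 0
Round 6: Ashgrove=38 Elkhorn=35 → close Ashgrove (overflow 23)
  38÷1 = 38 each, +1 to first 0

Closure order: Juniper, Hollowpine, Fernhollow, Cedarfen, Dunmere, Ashgrove
Last habitat: Elkhorn with 73 animals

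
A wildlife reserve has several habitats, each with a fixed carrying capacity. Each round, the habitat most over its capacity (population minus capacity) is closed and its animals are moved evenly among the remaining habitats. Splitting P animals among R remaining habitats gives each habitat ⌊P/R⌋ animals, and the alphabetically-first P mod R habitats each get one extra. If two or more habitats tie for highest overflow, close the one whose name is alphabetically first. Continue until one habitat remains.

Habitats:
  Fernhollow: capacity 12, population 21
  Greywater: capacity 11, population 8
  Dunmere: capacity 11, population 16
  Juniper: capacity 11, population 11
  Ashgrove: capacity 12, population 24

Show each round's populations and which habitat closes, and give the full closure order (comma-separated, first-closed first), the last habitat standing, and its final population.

Round 1: Ashgrove=24 Dunmere=16 Fernhollow=21 Greywater=8 Juniper=11 → close Ashgrove (overflow 12)
  24÷4 = 6 each, +1 to first 0
Round 2: Dunmere=22 Fernhollow=27 Greywater=14 Juniper=17 → close Fernhollow (overflow 15)
  27÷3 = 9 each, +1 to first 0
Round 3: Dunmere=31 Greywater=23 Juniper=26 → close Dunmere (overflow 20)
  31÷2 = 15 each, +1 to first 1
Round 4: Greywater=39 Juniper=41 → close Juniper (overflow 30)
  41÷1 = 41 each, +1 to first 0

Closure order: Ashgrove, Fernhollow, Dunmere, Juniper
Last habitat: Greywater with 80 animals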